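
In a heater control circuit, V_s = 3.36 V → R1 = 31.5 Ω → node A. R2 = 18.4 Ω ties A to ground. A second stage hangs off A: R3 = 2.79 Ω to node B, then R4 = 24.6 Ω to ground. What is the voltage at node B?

V_B ≈ 0.781 V

Looking into the second stage from A: R3 + R4 = 27.39 Ω appears in parallel with R2.
R2 ‖ (R3+R4) = 11.01 Ω.
First divider: V_A = V_s · 11.01/(31.5 + 11.01) = 0.8700 V.
Then the unloaded second divider: V_B = V_A × R4/(R3+R4) = 0.8700 × 0.8981 = 0.7814 V.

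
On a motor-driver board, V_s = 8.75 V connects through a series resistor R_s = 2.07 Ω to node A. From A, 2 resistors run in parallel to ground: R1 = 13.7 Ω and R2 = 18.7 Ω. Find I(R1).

Parallel bank: R_p = 1/(1/13.7 + 1/18.7) = 7.907 Ω.
V_A = 8.75 × 7.907/9.977 = 6.935 V.
I(R1) = V_A / R1 = 6.935/13.7 = 0.5062 A.

I ≈ 0.506 A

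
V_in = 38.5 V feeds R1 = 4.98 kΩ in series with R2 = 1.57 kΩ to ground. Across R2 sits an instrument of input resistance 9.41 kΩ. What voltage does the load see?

V_out ≈ 8.19 V

R2 ‖ R_L = (1.57 × 9.41)/(1.57 + 9.41) = 1.346 kΩ.
Now apply the divider: V_out = 38.5 × 0.2127 = 8.189 V.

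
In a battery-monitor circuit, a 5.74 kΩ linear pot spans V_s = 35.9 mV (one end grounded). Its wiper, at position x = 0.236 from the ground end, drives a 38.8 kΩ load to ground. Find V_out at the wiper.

V_out ≈ 8.25 mV

The pot divides into 4.385 kΩ above the wiper and 1.355 kΩ below.
R_L loads the lower segment: effective lower R = 1.309 kΩ.
Then V_out = V_s · 1.309/(4.385 + 1.309) = 8.252 mV.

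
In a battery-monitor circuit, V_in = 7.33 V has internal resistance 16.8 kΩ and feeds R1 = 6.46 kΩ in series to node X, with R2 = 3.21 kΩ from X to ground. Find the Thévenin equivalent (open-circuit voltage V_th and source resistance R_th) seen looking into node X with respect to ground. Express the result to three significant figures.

R1' = 16.8 + 6.46 = 23.26 kΩ (source resistance + R1).
V_th is the unloaded tap voltage: V_in · R2/(R1'+R2) = 7.33 × 0.1213 = 0.8889 V.
With V_in suppressed (replaced by a short), R_th = R1' ‖ R2 = (23.26 × 3.21)/(23.26 + 3.21) = 2.821 kΩ.

V_th ≈ 0.889 V, R_th ≈ 2.82 kΩ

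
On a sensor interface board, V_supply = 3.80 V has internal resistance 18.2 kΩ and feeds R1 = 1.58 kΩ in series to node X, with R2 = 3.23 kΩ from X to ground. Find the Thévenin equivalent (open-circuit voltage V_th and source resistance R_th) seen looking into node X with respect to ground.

R1' = 18.2 + 1.58 = 19.78 kΩ (source resistance + R1).
V_th is the unloaded tap voltage: V_supply · R2/(R1'+R2) = 3.80 × 0.1404 = 0.5334 V.
Looking into X with the source shorted: R_th = R1'·R2/(R1'+R2) = 19.78 × 3.23/23.01 = 2.777 kΩ.

V_th ≈ 0.533 V, R_th ≈ 2.78 kΩ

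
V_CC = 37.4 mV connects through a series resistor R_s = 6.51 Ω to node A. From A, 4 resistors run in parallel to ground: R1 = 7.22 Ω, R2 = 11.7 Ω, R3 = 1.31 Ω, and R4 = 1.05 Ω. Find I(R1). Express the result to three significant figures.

I ≈ 0.380 mA

Combine the parallel branches: R_p = (1/7.22 + 1/11.7 + 1/1.31 + 1/1.05)⁻¹ = 0.5155 Ω.
Node voltage V_A = V_CC · R_p/(R_s + R_p) = 37.4 × 0.07338 = 2.744 mV.
I(R1) = V_A / R1 = 2.744/7.22 = 0.3801 mA.
(Equivalently: I_total = 5.323 mA, then current-divider fraction G_k/ΣG = 0.07140.)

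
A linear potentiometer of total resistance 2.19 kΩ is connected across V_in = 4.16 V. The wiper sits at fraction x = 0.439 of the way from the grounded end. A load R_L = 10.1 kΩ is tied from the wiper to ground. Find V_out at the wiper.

The pot divides into 1.229 kΩ above the wiper and 0.9614 kΩ below.
(x·R_p) ‖ R_L = 0.8778 kΩ.
V_out = 4.16 × 0.8778/(1.229 + 0.8778) = 1.734 V.

V_out ≈ 1.73 V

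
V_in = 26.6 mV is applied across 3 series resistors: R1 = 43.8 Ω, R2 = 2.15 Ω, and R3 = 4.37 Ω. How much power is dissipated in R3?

The common current is I = 26.6/50.32 = 0.5286 mA.
P = I²R = 0.2794 × 4.37 = 1.221 µW.

P ≈ 1.22 µW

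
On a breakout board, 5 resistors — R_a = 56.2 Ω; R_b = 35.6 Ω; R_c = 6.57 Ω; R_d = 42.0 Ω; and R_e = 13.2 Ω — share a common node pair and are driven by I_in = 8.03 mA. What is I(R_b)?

ΣG = 1/56.2 + 1/35.6 + 1/6.57 + 1/42.0 + 1/13.2 = 0.2977.
Current divider: I(R_b) = I_in · G_k/ΣG = 8.03 × (0.02809/0.2977) = 8.03 × 0.09437 = 0.7578 mA.

I ≈ 0.758 mA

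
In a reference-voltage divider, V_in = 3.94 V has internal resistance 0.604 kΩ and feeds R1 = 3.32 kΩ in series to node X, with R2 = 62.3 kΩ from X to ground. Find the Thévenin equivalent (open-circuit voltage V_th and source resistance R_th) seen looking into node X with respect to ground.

R1' = 0.604 + 3.32 = 3.924 kΩ (source resistance + R1).
With X open, the divider is unloaded: V_th = 3.94 × 62.3/66.22 = 3.707 V.
Zeroing V_in shorts the top of R1' to ground, so R_th = R1' ‖ R2 = 3.691 kΩ.

V_th ≈ 3.71 V, R_th ≈ 3.69 kΩ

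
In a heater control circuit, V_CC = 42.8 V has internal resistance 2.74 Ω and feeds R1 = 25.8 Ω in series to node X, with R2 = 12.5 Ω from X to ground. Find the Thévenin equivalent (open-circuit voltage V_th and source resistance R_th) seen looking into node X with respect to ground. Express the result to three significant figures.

V_th ≈ 13.0 V, R_th ≈ 8.69 Ω

R1' = 2.74 + 25.8 = 28.54 Ω (source resistance + R1).
With X open, the divider is unloaded: V_th = 42.8 × 12.5/41.04 = 13.04 V.
With V_CC suppressed (replaced by a short), R_th = R1' ‖ R2 = (28.54 × 12.5)/(28.54 + 12.5) = 8.693 Ω.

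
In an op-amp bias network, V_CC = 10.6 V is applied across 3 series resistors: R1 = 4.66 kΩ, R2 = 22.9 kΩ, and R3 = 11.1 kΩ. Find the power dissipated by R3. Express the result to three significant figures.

Series current I = V_CC/ΣR = 10.6/38.66 = 0.2742 mA.
P = I²R = 0.07518 × 11.1 = 0.8345 mW.

P ≈ 0.834 mW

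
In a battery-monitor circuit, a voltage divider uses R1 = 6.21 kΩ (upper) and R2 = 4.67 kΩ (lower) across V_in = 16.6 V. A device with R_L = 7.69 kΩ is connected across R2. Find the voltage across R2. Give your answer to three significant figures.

V_out ≈ 5.29 V

The load sits in parallel with R2, giving an effective lower resistance R2' = R2·R_L/(R2+R_L) = 2.906 kΩ.
Then V_out = V_in · R2'/(R1 + R2') = 16.6 × 2.906/9.116 = 5.291 V.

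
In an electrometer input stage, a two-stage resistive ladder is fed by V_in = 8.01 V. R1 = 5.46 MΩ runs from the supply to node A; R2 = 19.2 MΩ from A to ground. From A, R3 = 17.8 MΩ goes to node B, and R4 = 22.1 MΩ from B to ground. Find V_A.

V_A ≈ 5.64 V

Node A sees R2 in parallel with the series input of stage 2, R3 + R4 = 39.90 MΩ.
R2 ‖ (R3+R4) = 12.96 MΩ.
V_A = 8.01 × 12.96/(5.46 + 12.96) = 5.636 V.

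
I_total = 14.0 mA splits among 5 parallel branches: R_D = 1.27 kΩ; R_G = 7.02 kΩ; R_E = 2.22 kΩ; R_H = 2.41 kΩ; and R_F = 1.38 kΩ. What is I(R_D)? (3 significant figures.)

Total conductance ΣG = 1/1.27 + 1/7.02 + 1/2.22 + 1/2.41 + 1/1.38 = 2.520 (units of 1/kΩ).
R_D takes the fraction G_k/ΣG = 0.7874/2.520 = 0.3125, so I = 14.0 × 0.3125 = 4.375 mA.

I ≈ 4.37 mA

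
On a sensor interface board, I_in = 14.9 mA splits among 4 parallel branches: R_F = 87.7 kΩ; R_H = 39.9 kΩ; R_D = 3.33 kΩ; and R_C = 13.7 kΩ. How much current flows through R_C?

I ≈ 2.65 mA

ΣG = 1/87.7 + 1/39.9 + 1/3.33 + 1/13.7 = 0.4098.
By the current-divider rule, I = I_in · G_k/ΣG = 14.9 × 0.1781 = 2.654 mA.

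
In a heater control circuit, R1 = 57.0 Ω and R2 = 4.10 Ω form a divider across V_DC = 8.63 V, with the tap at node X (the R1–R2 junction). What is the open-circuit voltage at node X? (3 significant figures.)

With X open, the divider is unloaded: V_th = 8.63 × 4.10/61.10 = 0.5791 V.

V_th ≈ 0.579 V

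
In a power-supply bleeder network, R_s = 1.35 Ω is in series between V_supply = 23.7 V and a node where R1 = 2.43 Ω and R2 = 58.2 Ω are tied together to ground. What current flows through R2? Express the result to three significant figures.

I ≈ 0.258 A

Parallel bank: R_p = 1/(1/2.43 + 1/58.2) = 2.333 Ω.
Node voltage V_A = V_supply · R_p/(R_s + R_p) = 23.7 × 0.6334 = 15.01 V.
Branch current I = V_A/R2 = 15.01/58.2 = 0.2579 A.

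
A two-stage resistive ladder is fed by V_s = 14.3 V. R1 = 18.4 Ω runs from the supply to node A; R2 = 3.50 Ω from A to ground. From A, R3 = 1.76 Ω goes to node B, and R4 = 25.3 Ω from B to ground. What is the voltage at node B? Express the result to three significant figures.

V_B ≈ 1.93 V

Looking into the second stage from A: R3 + R4 = 27.06 Ω appears in parallel with R2.
Effective lower resistance at A: R2 ‖ 27.06 = 3.099 Ω.
First divider: V_A = V_s · 3.099/(18.4 + 3.099) = 2.061 V.
Stage 2 is unloaded, so V_B = V_A · R4/(R3+R4) = 2.061 × 25.3/27.06 = 1.927 V.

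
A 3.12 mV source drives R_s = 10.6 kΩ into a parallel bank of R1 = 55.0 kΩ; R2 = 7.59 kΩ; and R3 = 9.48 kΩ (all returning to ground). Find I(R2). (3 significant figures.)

I ≈ 0.111 µA

Parallel bank: R_p = 1/(1/55.0 + 1/7.59 + 1/9.48) = 3.915 kΩ.
V_A = 3.12 × 3.915/14.52 = 0.8415 mV.
I(R2) = V_A / R2 = 0.8415/7.59 = 0.1109 µA.
(Check via current divider: I_total = 0.2149 µA; share G_k/ΣG = 0.5158 → same result.)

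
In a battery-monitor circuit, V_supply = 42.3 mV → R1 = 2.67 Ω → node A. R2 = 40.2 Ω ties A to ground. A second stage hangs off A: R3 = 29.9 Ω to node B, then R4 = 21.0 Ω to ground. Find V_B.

V_B ≈ 15.6 mV

Looking into the second stage from A: R3 + R4 = 50.90 Ω appears in parallel with R2.
Effective lower resistance at A: R2 ‖ 50.90 = 22.46 Ω.
So V_A = 42.3 × 0.8938 = 37.81 mV.
Then the unloaded second divider: V_B = V_A × R4/(R3+R4) = 37.81 × 0.4126 = 15.60 mV.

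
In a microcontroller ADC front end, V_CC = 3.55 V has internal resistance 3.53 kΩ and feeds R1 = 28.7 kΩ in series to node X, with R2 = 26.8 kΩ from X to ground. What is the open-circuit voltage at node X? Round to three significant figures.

V_th ≈ 1.61 V

R1' = 3.53 + 28.7 = 32.23 kΩ (source resistance + R1).
With X open, the divider is unloaded: V_th = 3.55 × 26.8/59.03 = 1.612 V.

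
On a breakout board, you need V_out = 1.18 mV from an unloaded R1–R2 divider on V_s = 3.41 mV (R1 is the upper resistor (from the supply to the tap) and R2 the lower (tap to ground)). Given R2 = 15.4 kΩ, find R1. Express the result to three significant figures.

R1 ≈ 29.1 kΩ

Required fraction k = V_out/V_s = 0.3460.
So R1 = R2 · (V_s/V_out − 1) = 15.4 × (3.41/1.18 − 1) = 15.4 × 1.890 = 29.10 kΩ.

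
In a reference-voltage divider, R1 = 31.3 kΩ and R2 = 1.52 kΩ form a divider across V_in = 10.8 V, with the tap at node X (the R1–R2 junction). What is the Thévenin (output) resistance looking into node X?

With V_in suppressed (replaced by a short), R_th = R1 ‖ R2 = (31.30 × 1.52)/(31.30 + 1.52) = 1.450 kΩ.

R_th ≈ 1.45 kΩ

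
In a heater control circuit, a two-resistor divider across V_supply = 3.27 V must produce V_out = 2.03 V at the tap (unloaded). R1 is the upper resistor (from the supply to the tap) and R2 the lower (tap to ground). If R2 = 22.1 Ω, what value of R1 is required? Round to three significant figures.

R1 ≈ 13.5 Ω

V_out/V_supply = R2/(R1+R2) = 0.6208.
R1 = R2·(1/k − 1) = 22.1 × 0.6108 = 13.50 Ω.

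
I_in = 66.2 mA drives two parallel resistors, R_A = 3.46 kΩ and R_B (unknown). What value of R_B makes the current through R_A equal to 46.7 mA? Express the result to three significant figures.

R_B ≈ 8.29 kΩ

Two-branch current divider: I_A = I_in · R_B/(R_A + R_B).
46.7/66.2 = R_B/(R_A + R_B) → R_B = R_A · (0.7054)/(1 − 0.7054) = 3.46 × 2.395 = 8.286 kΩ.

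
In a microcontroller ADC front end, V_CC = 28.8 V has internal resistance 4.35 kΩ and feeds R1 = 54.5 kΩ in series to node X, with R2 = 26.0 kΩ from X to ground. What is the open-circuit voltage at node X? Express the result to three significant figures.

V_th ≈ 8.82 V

R1' = 4.35 + 54.5 = 58.85 kΩ (source resistance + R1).
V_th is the unloaded tap voltage: V_CC · R2/(R1'+R2) = 28.8 × 0.3064 = 8.825 V.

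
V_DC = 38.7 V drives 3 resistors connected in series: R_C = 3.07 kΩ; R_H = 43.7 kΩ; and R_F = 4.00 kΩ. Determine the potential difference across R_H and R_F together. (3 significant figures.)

V ≈ 36.4 V

Series total: ΣR = 3.07 + 43.7 + 4.00 = 50.77 kΩ.
R_{R_H..R_F} = 43.7 + 4.00 = 47.70 kΩ.
V = V_DC · R/ΣR = 38.7 × 0.9395 = 36.36 V.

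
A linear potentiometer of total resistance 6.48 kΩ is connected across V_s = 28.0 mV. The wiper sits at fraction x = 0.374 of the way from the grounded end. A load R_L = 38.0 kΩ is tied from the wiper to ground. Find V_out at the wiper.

Split the track: R_lower = x·R_p = 2.424 kΩ, R_upper = (1−x)·R_p = 4.056 kΩ.
(x·R_p) ‖ R_L = 2.278 kΩ.
V_out = 28.0 × 2.278/(4.056 + 2.278) = 10.07 mV.

V_out ≈ 10.1 mV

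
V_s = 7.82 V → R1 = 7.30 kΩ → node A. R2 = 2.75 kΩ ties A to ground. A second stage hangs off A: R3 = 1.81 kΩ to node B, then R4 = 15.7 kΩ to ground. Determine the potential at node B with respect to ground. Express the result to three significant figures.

Looking into the second stage from A: R3 + R4 = 17.51 kΩ appears in parallel with R2.
Effective lower resistance at A: R2 ‖ 17.51 = 2.377 kΩ.
So V_A = 7.82 × 0.2456 = 1.921 V.
Then the unloaded second divider: V_B = V_A × R4/(R3+R4) = 1.921 × 0.8966 = 1.722 V.

V_B ≈ 1.72 V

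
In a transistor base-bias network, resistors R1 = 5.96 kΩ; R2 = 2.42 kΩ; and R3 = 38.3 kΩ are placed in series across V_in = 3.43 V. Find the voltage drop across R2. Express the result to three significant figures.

Total series resistance ΣR = 5.96 + 2.42 + 38.3 = 46.68 kΩ.
V = V_in · R/ΣR = 3.43 × 0.05184 = 0.1778 V.

V ≈ 0.178 V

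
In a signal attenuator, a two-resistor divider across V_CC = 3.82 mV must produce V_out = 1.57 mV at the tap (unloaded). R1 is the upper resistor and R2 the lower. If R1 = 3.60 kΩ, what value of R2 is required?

The divider ratio is R2/(R1+R2) = 1.57/3.82 = 0.4110.
R2 = R1 · 0.4110/(1 − 0.4110) = 2.512 kΩ.

R2 ≈ 2.51 kΩ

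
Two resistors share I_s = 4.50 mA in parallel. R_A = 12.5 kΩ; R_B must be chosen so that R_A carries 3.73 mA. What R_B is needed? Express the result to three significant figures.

Two-branch current divider: I_A = I_s · R_B/(R_A + R_B).
3.73/4.50 = R_B/(R_A + R_B) → R_B = R_A · (0.8289)/(1 − 0.8289) = 12.5 × 4.844 = 60.55 kΩ.

R_B ≈ 60.6 kΩ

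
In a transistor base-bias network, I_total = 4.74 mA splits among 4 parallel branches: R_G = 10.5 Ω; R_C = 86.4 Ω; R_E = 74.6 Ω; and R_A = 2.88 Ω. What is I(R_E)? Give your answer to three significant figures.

Total conductance ΣG = 1/10.5 + 1/86.4 + 1/74.6 + 1/2.88 = 0.4674 (units of 1/Ω).
By the current-divider rule, I = I_total · G_k/ΣG = 4.74 × 0.02868 = 0.1359 mA.

I ≈ 0.136 mA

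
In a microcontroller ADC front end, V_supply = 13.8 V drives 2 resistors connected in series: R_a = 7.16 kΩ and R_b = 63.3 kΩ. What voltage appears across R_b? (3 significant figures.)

Total series resistance ΣR = 7.16 + 63.3 = 70.46 kΩ.
By the voltage-divider rule, V = 13.8 × 63.30/70.46 = 12.40 V.

V ≈ 12.4 V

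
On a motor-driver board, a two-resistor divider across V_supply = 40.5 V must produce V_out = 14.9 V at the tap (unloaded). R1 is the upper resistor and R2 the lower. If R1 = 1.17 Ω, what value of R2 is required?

R2 ≈ 0.681 Ω

Required fraction k = V_out/V_supply = 0.3679.
So R2 = R1 · V_out/(V_supply − V_out) = 1.17 × 14.9/(40.5 − 14.9) = 1.17 × 0.5820 = 0.6810 Ω.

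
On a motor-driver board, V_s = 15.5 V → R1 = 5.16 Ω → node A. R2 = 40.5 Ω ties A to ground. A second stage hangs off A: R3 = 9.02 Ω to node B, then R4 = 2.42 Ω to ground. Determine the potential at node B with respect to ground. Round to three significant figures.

The second stage (R3 + R4 = 11.44 Ω) loads node A in parallel with R2.
Effective lower resistance at A: R2 ‖ 11.44 = 8.920 Ω.
First divider: V_A = V_s · 8.920/(5.16 + 8.920) = 9.820 V.
V_B = V_A × 0.2115 = 2.077 V.

V_B ≈ 2.08 V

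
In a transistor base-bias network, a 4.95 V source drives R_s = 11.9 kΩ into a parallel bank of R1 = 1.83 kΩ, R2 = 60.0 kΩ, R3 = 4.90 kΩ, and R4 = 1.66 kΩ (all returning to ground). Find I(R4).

Combine the parallel branches: R_p = (1/1.83 + 1/60.0 + 1/4.90 + 1/1.66)⁻¹ = 0.7301 kΩ.
V_A by voltage divider: V_A = 4.95 × 0.7301/(11.9 + 0.7301) = 0.2862 V.
Branch current I = V_A/R4 = 0.2862/1.66 = 0.1724 mA.

I ≈ 0.172 mA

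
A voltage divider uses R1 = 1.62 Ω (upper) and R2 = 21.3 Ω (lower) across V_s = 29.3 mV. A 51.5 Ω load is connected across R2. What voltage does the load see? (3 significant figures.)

The load sits in parallel with R2, giving an effective lower resistance R2' = R2·R_L/(R2+R_L) = 15.07 Ω.
Voltage divider with the loaded lower leg: V_out = 29.3 × 15.07/(1.62 + 15.07) = 29.3 × 0.9029 = 26.46 mV.
(Unloaded it would be 27.2 mV; the load pulls it down.)

V_out ≈ 26.5 mV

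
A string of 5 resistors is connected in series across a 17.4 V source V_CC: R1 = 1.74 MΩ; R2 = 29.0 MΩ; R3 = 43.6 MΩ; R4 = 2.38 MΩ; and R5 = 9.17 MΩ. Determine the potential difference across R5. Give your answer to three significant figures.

V ≈ 1.86 V

Total series resistance ΣR = 1.74 + 29.0 + 43.6 + 2.38 + 9.17 = 85.89 MΩ.
By the voltage-divider rule, V = 17.4 × 9.170/85.89 = 1.858 V.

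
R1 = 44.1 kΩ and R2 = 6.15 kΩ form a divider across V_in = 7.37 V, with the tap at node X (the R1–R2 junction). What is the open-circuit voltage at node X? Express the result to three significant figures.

V_th ≈ 0.902 V

V_th is the unloaded tap voltage: V_in · R2/(R1+R2) = 7.37 × 0.1224 = 0.9020 V.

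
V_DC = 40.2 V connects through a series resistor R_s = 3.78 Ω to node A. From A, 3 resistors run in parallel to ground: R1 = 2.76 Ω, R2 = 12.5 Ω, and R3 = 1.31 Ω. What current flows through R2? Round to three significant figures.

I ≈ 0.579 A

Equivalent of the parallel group: R_p = 0.8294 Ω.
V_A by voltage divider: V_A = 40.2 × 0.8294/(3.78 + 0.8294) = 7.234 V.
I(R2) = V_A / R2 = 7.234/12.5 = 0.5787 A.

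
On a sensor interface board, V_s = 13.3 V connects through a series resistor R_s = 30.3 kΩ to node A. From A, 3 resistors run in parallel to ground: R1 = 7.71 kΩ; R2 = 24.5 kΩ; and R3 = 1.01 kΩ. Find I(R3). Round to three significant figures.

I ≈ 0.364 mA

Combine the parallel branches: R_p = (1/7.71 + 1/24.5 + 1/1.01)⁻¹ = 0.8616 kΩ.
V_A by voltage divider: V_A = 13.3 × 0.8616/(30.3 + 0.8616) = 0.3677 V.
Branch current I = V_A/R3 = 0.3677/1.01 = 0.3641 mA.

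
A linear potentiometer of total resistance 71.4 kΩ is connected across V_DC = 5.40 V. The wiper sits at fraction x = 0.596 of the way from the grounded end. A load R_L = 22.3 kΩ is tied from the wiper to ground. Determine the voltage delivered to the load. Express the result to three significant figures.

Lower segment x·R_p = 42.55 kΩ; upper segment (1−x)·R_p = 28.85 kΩ.
R_L loads the lower segment: effective lower R = 14.63 kΩ.
V_out = 5.40 × 14.63/(28.85 + 14.63) = 1.817 V.
(Unloaded: V_out = x·V_DC = 3.22 V.)

V_out ≈ 1.82 V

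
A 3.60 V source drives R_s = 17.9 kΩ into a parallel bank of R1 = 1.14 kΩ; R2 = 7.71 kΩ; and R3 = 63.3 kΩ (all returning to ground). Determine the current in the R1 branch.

I ≈ 0.164 mA

Combine the parallel branches: R_p = (1/1.14 + 1/7.71 + 1/63.3)⁻¹ = 0.9778 kΩ.
Node voltage V_A = V_CC · R_p/(R_s + R_p) = 3.60 × 0.05180 = 0.1865 V.
Branch current I = V_A/R1 = 0.1865/1.14 = 0.1636 mA.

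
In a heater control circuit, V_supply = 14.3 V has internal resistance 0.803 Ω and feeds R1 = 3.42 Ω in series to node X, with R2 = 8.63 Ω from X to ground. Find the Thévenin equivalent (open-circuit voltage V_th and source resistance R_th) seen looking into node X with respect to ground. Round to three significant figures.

R1' = 0.803 + 3.42 = 4.223 Ω (source resistance + R1).
Open-circuit (no load on X): V_th = V_supply · R2/(R1' + R2) = 14.3 × 8.63/(4.223 + 8.63) = 9.602 V.
With V_supply suppressed (replaced by a short), R_th = R1' ‖ R2 = (4.223 × 8.63)/(4.223 + 8.63) = 2.835 Ω.

V_th ≈ 9.60 V, R_th ≈ 2.84 Ω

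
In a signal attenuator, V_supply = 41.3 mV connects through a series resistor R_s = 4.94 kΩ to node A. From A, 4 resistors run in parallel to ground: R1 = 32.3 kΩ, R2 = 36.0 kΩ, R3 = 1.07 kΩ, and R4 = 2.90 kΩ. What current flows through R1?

I ≈ 0.168 µA

Combine the parallel branches: R_p = (1/32.3 + 1/36.0 + 1/1.07 + 1/2.90)⁻¹ = 0.7473 kΩ.
V_A = 41.3 × 0.7473/5.687 = 5.427 mV.
I(R1) = V_A / R1 = 5.427/32.3 = 0.1680 µA.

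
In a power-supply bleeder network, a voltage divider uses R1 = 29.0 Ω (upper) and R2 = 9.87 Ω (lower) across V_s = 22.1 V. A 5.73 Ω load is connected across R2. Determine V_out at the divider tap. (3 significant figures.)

The load sits in parallel with R2, giving an effective lower resistance R2' = R2·R_L/(R2+R_L) = 3.625 Ω.
Voltage divider with the loaded lower leg: V_out = 22.1 × 3.625/(29.0 + 3.625) = 22.1 × 0.1111 = 2.456 V.

V_out ≈ 2.46 V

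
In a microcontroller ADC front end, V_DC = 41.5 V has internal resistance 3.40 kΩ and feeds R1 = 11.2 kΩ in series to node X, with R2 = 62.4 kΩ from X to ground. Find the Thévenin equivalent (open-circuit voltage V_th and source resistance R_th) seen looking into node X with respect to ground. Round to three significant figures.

V_th ≈ 33.6 V, R_th ≈ 11.8 kΩ

R1' = 3.40 + 11.2 = 14.60 kΩ (source resistance + R1).
With X open, the divider is unloaded: V_th = 41.5 × 62.4/77.00 = 33.63 V.
Zeroing V_DC shorts the top of R1' to ground, so R_th = R1' ‖ R2 = 11.83 kΩ.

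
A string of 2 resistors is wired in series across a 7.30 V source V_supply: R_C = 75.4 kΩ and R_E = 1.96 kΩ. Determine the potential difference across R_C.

Total series resistance ΣR = 75.4 + 1.96 = 77.36 kΩ.
V = V_supply · R/ΣR = 7.30 × 0.9747 = 7.115 V.

V ≈ 7.12 V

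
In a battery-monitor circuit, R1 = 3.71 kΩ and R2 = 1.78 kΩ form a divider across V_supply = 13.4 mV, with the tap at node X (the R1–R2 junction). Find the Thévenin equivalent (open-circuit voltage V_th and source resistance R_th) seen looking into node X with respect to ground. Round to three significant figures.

Open-circuit (no load on X): V_th = V_supply · R2/(R1 + R2) = 13.4 × 1.78/(3.710 + 1.78) = 4.345 mV.
With V_supply suppressed (replaced by a short), R_th = R1 ‖ R2 = (3.710 × 1.78)/(3.710 + 1.78) = 1.203 kΩ.

V_th ≈ 4.34 mV, R_th ≈ 1.20 kΩ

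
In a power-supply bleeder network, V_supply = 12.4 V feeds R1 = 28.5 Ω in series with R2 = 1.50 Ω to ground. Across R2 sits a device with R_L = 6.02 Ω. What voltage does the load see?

V_out ≈ 0.501 V

The load sits in parallel with R2, giving an effective lower resistance R2' = R2·R_L/(R2+R_L) = 1.201 Ω.
Then V_out = V_supply · R2'/(R1 + R2') = 12.4 × 1.201/29.70 = 0.5013 V.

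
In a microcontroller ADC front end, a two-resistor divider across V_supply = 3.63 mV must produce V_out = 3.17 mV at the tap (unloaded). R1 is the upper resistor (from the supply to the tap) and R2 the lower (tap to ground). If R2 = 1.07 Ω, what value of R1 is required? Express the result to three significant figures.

R1 ≈ 0.155 Ω

V_out/V_supply = R2/(R1+R2) = 0.8733.
So R1 = R2 · (V_supply/V_out − 1) = 1.07 × (3.63/3.17 − 1) = 1.07 × 0.1451 = 0.1553 Ω.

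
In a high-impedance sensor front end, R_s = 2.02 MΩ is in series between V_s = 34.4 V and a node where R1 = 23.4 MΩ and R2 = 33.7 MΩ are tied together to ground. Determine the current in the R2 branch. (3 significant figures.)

Combine the parallel branches: R_p = (1/23.4 + 1/33.7)⁻¹ = 13.81 MΩ.
V_A = 34.4 × 13.81/15.83 = 30.01 V.
Branch current I = V_A/R2 = 30.01/33.7 = 0.8905 µA.

I ≈ 0.891 µA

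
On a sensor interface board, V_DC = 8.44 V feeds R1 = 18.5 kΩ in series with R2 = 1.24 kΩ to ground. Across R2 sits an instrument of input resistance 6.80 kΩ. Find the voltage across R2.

The load sits in parallel with R2, giving an effective lower resistance R2' = R2·R_L/(R2+R_L) = 1.049 kΩ.
Voltage divider with the loaded lower leg: V_out = 8.44 × 1.049/(18.5 + 1.049) = 8.44 × 0.05365 = 0.4528 V.

V_out ≈ 0.453 V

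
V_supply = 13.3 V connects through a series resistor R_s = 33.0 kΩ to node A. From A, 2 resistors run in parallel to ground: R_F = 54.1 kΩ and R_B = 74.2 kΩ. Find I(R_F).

Combine the parallel branches: R_p = (1/54.1 + 1/74.2)⁻¹ = 31.29 kΩ.
V_A = 13.3 × 31.29/64.29 = 6.473 V.
Branch current I = V_A/R_F = 6.473/54.1 = 0.1196 mA.

I ≈ 0.120 mA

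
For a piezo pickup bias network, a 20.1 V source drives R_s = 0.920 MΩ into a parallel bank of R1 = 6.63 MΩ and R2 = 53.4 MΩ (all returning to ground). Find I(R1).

Equivalent of the parallel group: R_p = 5.898 MΩ.
V_A by voltage divider: V_A = 20.1 × 5.898/(0.920 + 5.898) = 17.39 V.
Branch current I = V_A/R1 = 17.39/6.63 = 2.623 µA.

I ≈ 2.62 µA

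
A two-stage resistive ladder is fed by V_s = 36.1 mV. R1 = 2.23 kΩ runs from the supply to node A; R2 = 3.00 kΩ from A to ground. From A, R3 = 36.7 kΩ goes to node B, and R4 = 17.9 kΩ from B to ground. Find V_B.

Looking into the second stage from A: R3 + R4 = 54.60 kΩ appears in parallel with R2.
Effective lower resistance at A: R2 ‖ 54.60 = 2.844 kΩ.
So V_A = 36.1 × 0.5605 = 20.23 mV.
Then the unloaded second divider: V_B = V_A × R4/(R3+R4) = 20.23 × 0.3278 = 6.633 mV.

V_B ≈ 6.63 mV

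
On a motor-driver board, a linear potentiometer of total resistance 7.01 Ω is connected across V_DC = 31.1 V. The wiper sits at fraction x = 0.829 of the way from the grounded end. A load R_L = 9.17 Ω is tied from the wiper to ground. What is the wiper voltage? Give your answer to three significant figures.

V_out ≈ 23.3 V

Split the track: R_lower = x·R_p = 5.811 Ω, R_upper = (1−x)·R_p = 1.199 Ω.
R_L loads the lower segment: effective lower R = 3.557 Ω.
Loaded-divider output: V_out = 31.1 × 0.7479 = 23.26 V.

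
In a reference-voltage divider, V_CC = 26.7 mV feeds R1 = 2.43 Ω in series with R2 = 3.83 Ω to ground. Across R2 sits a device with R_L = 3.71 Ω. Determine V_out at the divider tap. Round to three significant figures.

The load sits in parallel with R2, giving an effective lower resistance R2' = R2·R_L/(R2+R_L) = 1.885 Ω.
Voltage divider with the loaded lower leg: V_out = 26.7 × 1.885/(2.43 + 1.885) = 26.7 × 0.4368 = 11.66 mV.

V_out ≈ 11.7 mV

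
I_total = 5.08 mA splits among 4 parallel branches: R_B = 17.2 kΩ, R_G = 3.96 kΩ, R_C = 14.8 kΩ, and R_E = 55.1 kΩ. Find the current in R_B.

Conductances: ΣG = 1/17.2 + 1/3.96 + 1/14.8 + 1/55.1 = 0.3964 (1/kΩ).
Current divider: I(R_B) = I_total · G_k/ΣG = 5.08 × (0.05814/0.3964) = 5.08 × 0.1467 = 0.7451 mA.

I ≈ 0.745 mA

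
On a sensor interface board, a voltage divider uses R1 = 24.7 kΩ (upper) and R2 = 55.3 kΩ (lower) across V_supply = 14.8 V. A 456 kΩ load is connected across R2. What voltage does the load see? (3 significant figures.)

R2 ‖ R_L = (55.3 × 456)/(55.3 + 456) = 49.32 kΩ.
Then V_out = V_supply · R2'/(R1 + R2') = 14.8 × 49.32/74.02 = 9.861 V.
(Unloaded it would be 10.2 V; the load pulls it down.)

V_out ≈ 9.86 V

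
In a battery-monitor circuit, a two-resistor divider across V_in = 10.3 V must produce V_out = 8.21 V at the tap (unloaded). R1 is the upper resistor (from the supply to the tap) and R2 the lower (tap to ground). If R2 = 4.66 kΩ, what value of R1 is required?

R1 ≈ 1.19 kΩ

V_out/V_in = R2/(R1+R2) = 0.7971.
R1 = R2·(1/k − 1) = 4.66 × 0.2546 = 1.186 kΩ.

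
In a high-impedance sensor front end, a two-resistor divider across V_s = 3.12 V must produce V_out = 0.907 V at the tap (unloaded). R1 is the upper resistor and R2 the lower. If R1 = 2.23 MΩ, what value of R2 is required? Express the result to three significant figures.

R2 ≈ 0.914 MΩ

Required fraction k = V_out/V_s = 0.2907.
Rearranging, R2 = R1·k/(1−k) = 2.23 × 0.4099 = 0.9140 MΩ.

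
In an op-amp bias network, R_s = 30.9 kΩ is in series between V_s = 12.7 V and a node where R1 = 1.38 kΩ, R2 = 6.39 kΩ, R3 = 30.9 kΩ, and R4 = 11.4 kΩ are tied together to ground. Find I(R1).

I ≈ 0.288 mA

Parallel bank: R_p = 1/(1/1.38 + 1/6.39 + 1/30.9 + 1/11.4) = 0.9988 kΩ.
V_A by voltage divider: V_A = 12.7 × 0.9988/(30.9 + 0.9988) = 0.3977 V.
Branch current I = V_A/R1 = 0.3977/1.38 = 0.2882 mA.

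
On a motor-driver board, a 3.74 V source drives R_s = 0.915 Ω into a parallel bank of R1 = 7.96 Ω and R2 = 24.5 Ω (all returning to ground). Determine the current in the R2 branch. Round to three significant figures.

I ≈ 0.132 A

Combine the parallel branches: R_p = (1/7.96 + 1/24.5)⁻¹ = 6.008 Ω.
V_A = 3.74 × 6.008/6.923 = 3.246 V.
Branch current I = V_A/R2 = 3.246/24.5 = 0.1325 A.
(Equivalently: I_total = 0.5402 A, then current-divider fraction G_k/ΣG = 0.2452.)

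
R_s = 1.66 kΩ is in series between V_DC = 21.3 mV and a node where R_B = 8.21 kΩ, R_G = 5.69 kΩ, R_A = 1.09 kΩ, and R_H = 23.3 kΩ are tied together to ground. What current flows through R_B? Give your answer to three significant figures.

I ≈ 0.840 µA

Parallel bank: R_p = 1/(1/8.21 + 1/5.69 + 1/1.09 + 1/23.3) = 0.7950 kΩ.
Node voltage V_A = V_DC · R_p/(R_s + R_p) = 21.3 × 0.3238 = 6.897 mV.
Branch current I = V_A/R_B = 6.897/8.21 = 0.8401 µA.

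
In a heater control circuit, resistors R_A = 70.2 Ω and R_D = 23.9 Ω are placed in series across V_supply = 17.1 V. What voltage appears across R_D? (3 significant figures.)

V ≈ 4.34 V

Total series resistance ΣR = 70.2 + 23.9 = 94.10 Ω.
By the voltage-divider rule, V = 17.1 × 23.90/94.10 = 4.343 V.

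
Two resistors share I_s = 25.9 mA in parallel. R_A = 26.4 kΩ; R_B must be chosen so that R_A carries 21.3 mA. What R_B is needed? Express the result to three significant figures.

R_B ≈ 122 kΩ

Two-branch current divider: I_A = I_s · R_B/(R_A + R_B).
21.3/25.9 = R_B/(R_A + R_B) → R_B = R_A · (0.8224)/(1 − 0.8224) = 26.4 × 4.630 = 122.2 kΩ.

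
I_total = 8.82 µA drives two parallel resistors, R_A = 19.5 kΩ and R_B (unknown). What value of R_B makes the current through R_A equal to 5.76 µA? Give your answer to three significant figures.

R_B ≈ 36.7 kΩ

The fraction through R_A equals R_B/(R_A+R_B).
5.76/8.82 = R_B/(R_A + R_B) → R_B = R_A · (0.6531)/(1 − 0.6531) = 19.5 × 1.882 = 36.71 kΩ.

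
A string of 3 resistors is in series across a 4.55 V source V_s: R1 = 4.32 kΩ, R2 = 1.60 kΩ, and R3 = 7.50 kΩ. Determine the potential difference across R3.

V ≈ 2.54 V

Total series resistance ΣR = 4.32 + 1.60 + 7.50 = 13.42 kΩ.
By the voltage-divider rule, V = 4.55 × 7.500/13.42 = 2.543 V.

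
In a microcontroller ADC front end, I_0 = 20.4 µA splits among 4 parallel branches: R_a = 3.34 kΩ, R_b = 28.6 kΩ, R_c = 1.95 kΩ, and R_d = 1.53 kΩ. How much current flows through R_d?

Conductances: ΣG = 1/3.34 + 1/28.6 + 1/1.95 + 1/1.53 = 1.501 (1/kΩ).
Current divider: I(R_d) = I_0 · G_k/ΣG = 20.4 × (0.6536/1.501) = 20.4 × 0.4355 = 8.884 µA.

I ≈ 8.88 µA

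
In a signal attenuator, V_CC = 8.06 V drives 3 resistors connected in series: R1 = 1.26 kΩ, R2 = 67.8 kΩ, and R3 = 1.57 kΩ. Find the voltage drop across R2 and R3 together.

Series total: ΣR = 1.26 + 67.8 + 1.57 = 70.63 kΩ.
R_{R2..R3} = 67.8 + 1.57 = 69.37 kΩ.
Voltage divider: V = V_CC · (69.37 / 70.63) = 8.06 × 0.9822 = 7.916 V.

V ≈ 7.92 V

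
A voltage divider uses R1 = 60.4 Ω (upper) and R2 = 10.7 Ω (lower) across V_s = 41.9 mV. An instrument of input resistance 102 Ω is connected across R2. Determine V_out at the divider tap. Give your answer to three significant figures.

R2 ‖ R_L = (10.7 × 102)/(10.7 + 102) = 9.684 Ω.
Voltage divider with the loaded lower leg: V_out = 41.9 × 9.684/(60.4 + 9.684) = 41.9 × 0.1382 = 5.790 mV.

V_out ≈ 5.79 mV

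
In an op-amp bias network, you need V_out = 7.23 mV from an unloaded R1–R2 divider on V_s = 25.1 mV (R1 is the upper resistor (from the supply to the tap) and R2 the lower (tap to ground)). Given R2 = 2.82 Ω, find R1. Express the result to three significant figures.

R1 ≈ 6.97 Ω

Required fraction k = V_out/V_s = 0.2880.
Rearranging, R1 = R2·(1−k)/k = 2.82 × 2.472 = 6.970 Ω.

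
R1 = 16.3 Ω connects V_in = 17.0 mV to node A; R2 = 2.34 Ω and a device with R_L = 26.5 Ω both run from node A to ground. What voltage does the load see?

R2 ‖ R_L = (2.34 × 26.5)/(2.34 + 26.5) = 2.150 Ω.
Voltage divider with the loaded lower leg: V_out = 17.0 × 2.150/(16.3 + 2.150) = 17.0 × 0.1165 = 1.981 mV.

V_out ≈ 1.98 mV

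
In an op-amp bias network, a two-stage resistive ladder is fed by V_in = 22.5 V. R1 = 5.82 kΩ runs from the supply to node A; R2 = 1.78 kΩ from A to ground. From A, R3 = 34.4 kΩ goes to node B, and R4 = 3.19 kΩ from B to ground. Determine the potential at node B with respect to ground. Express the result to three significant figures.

Looking into the second stage from A: R3 + R4 = 37.59 kΩ appears in parallel with R2.
R2 ‖ (R3+R4) = 1.700 kΩ.
V_A = 22.5 × 1.700/(5.82 + 1.700) = 5.085 V.
Then the unloaded second divider: V_B = V_A × R4/(R3+R4) = 5.085 × 0.08486 = 0.4316 V.

V_B ≈ 0.432 V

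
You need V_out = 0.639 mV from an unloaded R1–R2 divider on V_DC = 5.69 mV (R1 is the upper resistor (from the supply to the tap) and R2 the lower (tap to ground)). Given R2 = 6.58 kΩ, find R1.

Required fraction k = V_out/V_DC = 0.1123.
So R1 = R2 · (V_DC/V_out − 1) = 6.58 × (5.69/0.639 − 1) = 6.58 × 7.905 = 52.01 kΩ.

R1 ≈ 52.0 kΩ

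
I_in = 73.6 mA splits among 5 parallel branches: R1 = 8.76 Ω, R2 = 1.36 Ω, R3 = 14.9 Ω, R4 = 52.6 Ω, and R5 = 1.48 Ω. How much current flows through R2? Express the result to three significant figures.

I ≈ 33.6 mA

Total conductance ΣG = 1/8.76 + 1/1.36 + 1/14.9 + 1/52.6 + 1/1.48 = 1.611 (units of 1/Ω).
Current divider: I(R2) = I_in · G_k/ΣG = 73.6 × (0.7353/1.611) = 73.6 × 0.4563 = 33.59 mA.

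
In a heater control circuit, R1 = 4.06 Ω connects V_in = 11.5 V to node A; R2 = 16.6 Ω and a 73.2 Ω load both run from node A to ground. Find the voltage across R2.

First combine the lower leg with the load: R2 ‖ R_L = 13.53 Ω.
Now apply the divider: V_out = 11.5 × 0.7692 = 8.846 V.

V_out ≈ 8.85 V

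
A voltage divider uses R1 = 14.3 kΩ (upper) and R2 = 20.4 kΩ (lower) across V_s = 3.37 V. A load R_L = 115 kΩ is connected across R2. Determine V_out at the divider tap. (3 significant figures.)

The load sits in parallel with R2, giving an effective lower resistance R2' = R2·R_L/(R2+R_L) = 17.33 kΩ.
Voltage divider with the loaded lower leg: V_out = 3.37 × 17.33/(14.3 + 17.33) = 3.37 × 0.5478 = 1.846 V.

V_out ≈ 1.85 V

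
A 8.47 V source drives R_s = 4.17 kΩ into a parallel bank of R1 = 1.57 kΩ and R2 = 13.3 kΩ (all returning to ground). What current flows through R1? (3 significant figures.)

Parallel bank: R_p = 1/(1/1.57 + 1/13.3) = 1.404 kΩ.
V_A by voltage divider: V_A = 8.47 × 1.404/(4.17 + 1.404) = 2.134 V.
Branch current I = V_A/R1 = 2.134/1.57 = 1.359 mA.

I ≈ 1.36 mA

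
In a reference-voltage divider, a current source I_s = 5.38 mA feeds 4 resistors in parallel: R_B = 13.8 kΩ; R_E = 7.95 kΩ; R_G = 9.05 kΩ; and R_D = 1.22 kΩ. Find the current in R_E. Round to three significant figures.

I ≈ 0.600 mA

ΣG = 1/13.8 + 1/7.95 + 1/9.05 + 1/1.22 = 1.128.
R_E takes the fraction G_k/ΣG = 0.1258/1.128 = 0.1115, so I = 5.38 × 0.1115 = 0.5997 mA.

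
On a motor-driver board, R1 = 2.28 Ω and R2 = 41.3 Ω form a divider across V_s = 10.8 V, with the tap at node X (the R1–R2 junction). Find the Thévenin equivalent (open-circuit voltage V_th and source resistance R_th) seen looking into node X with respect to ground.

V_th ≈ 10.2 V, R_th ≈ 2.16 Ω

V_th is the unloaded tap voltage: V_s · R2/(R1+R2) = 10.8 × 0.9477 = 10.23 V.
With V_s suppressed (replaced by a short), R_th = R1 ‖ R2 = (2.280 × 41.3)/(2.280 + 41.3) = 2.161 Ω.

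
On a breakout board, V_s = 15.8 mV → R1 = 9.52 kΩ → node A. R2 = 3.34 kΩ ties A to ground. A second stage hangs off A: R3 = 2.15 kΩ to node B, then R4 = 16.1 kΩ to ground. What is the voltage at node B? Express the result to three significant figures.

The second stage (R3 + R4 = 18.25 kΩ) loads node A in parallel with R2.
Effective lower resistance at A: R2 ‖ 18.25 = 2.823 kΩ.
V_A = 15.8 × 2.823/(9.52 + 2.823) = 3.614 mV.
V_B = V_A × 0.8822 = 3.188 mV.

V_B ≈ 3.19 mV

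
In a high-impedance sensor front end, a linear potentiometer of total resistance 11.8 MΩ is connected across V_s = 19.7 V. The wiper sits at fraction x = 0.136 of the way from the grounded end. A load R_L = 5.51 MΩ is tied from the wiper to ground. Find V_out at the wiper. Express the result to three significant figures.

V_out ≈ 2.14 V

Split the track: R_lower = x·R_p = 1.605 MΩ, R_upper = (1−x)·R_p = 10.20 MΩ.
Lower segment in parallel with the load: 1.605 ‖ 5.51 = 1.243 MΩ.
Loaded-divider output: V_out = 19.7 × 0.1087 = 2.141 V.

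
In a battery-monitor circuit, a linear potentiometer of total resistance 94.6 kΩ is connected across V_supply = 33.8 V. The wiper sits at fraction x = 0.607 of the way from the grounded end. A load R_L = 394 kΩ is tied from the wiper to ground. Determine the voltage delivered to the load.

V_out ≈ 19.4 V

Lower segment x·R_p = 57.42 kΩ; upper segment (1−x)·R_p = 37.18 kΩ.
(x·R_p) ‖ R_L = 50.12 kΩ.
V_out = 33.8 × 50.12/(37.18 + 50.12) = 19.41 V.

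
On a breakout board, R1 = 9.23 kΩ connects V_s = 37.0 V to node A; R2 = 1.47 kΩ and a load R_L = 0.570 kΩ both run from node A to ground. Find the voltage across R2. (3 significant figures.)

The load sits in parallel with R2, giving an effective lower resistance R2' = R2·R_L/(R2+R_L) = 0.4107 kΩ.
Now apply the divider: V_out = 37.0 × 0.04260 = 1.576 V.

V_out ≈ 1.58 V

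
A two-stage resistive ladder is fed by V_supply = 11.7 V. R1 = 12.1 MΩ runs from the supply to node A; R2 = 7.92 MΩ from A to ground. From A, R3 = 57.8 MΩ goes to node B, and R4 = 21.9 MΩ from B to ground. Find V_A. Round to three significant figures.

V_A ≈ 4.37 V

Looking into the second stage from A: R3 + R4 = 79.70 MΩ appears in parallel with R2.
R2 ‖ (R3+R4) = 7.204 MΩ.
So V_A = 11.7 × 0.3732 = 4.366 V.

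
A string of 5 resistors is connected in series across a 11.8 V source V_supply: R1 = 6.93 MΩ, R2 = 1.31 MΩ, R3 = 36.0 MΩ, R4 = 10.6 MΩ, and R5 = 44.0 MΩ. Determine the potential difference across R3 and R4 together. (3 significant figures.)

Series total: ΣR = 6.93 + 1.31 + 36.0 + 10.6 + 44.0 = 98.84 MΩ.
R_{R3..R4} = 36.0 + 10.6 = 46.60 MΩ.
V = V_supply · R/ΣR = 11.8 × 0.4715 = 5.563 V.

V ≈ 5.56 V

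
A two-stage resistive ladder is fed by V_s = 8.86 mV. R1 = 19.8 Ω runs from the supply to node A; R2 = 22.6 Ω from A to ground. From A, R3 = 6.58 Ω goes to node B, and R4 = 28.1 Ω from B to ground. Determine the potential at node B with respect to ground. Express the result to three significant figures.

Node A sees R2 in parallel with the series input of stage 2, R3 + R4 = 34.68 Ω.
Effective lower resistance at A: R2 ‖ 34.68 = 13.68 Ω.
V_A = 8.86 × 13.68/(19.8 + 13.68) = 3.621 mV.
V_B = V_A × 0.8103 = 2.934 mV.

V_B ≈ 2.93 mV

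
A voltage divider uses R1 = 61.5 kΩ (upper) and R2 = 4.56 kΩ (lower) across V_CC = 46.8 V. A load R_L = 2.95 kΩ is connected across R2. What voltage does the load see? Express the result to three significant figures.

V_out ≈ 1.32 V

R2 ‖ R_L = (4.56 × 2.95)/(4.56 + 2.95) = 1.791 kΩ.
Then V_out = V_CC · R2'/(R1 + R2') = 46.8 × 1.791/63.29 = 1.324 V.
(Unloaded it would be 3.23 V; the load pulls it down.)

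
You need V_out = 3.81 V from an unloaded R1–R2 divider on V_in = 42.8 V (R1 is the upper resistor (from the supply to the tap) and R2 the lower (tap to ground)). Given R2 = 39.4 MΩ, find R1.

R1 ≈ 403 MΩ

Required fraction k = V_out/V_in = 0.08902.
Rearranging, R1 = R2·(1−k)/k = 39.4 × 10.23 = 403.2 MΩ.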